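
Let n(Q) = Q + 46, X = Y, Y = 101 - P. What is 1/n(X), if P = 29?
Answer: 1/118 ≈ 0.0084746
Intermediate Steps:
Y = 72 (Y = 101 - 1*29 = 101 - 29 = 72)
X = 72
n(Q) = 46 + Q
1/n(X) = 1/(46 + 72) = 1/118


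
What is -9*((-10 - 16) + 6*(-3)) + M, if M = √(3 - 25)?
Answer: 396 + I*√22 ≈ 396.0 + 4.6904*I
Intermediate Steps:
M = I*√22 (M = √(-22) = I*√22 ≈ 4.6904*I)
-9*((-10 - 16) + 6*(-3)) + M = -9*((-10 - 16) + 6*(-3)) + I*√22 = -9*(-26 - 18) + I*√22 = -9*(-44) + I*√22 = 396 + I*√22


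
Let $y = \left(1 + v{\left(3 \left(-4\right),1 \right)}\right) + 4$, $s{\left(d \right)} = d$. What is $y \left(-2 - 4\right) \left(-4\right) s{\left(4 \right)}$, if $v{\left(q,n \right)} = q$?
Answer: $-672$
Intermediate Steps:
$y = -7$ ($y = \left(1 + 3 \left(-4\right)\right) + 4 = \left(1 - 12\right) + 4 = -11 + 4 = -7$)
$y \left(-2 - 4\right) \left(-4\right) s{\left(4 \right)} = - 7 \left(-2 - 4\right) \left(-4\right) 4 = - 7 \left(\left(-6\right) \left(-4\right)\right) 4 = \left(-7\right) 24 \cdot 4 = \left(-168\right) 4 = -672$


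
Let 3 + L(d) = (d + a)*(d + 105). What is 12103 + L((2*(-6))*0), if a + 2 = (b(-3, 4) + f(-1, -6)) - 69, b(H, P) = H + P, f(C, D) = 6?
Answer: 5380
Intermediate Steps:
a = -64 (a = -2 + (((-3 + 4) + 6) - 69) = -2 + ((1 + 6) - 69) = -2 + (7 - 69) = -2 - 62 = -64)
L(d) = -3 + (-64 + d)*(105 + d) (L(d) = -3 + (d - 64)*(d + 105) = -3 + (-64 + d)*(105 + d))
12103 + L((2*(-6))*0) = 12103 + (-6723 + ((2*(-6))*0)² + 41*((2*(-6))*0)) = 12103 + (-6723 + (-12*0)² + 41*(-12*0)) = 12103 + (-6723 + 0² + 41*0) = 12103 + (-6723 + 0 + 0) = 12103 - 6723 = 5380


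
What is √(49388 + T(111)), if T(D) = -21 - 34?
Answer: √49333 ≈ 222.11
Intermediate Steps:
T(D) = -55
√(49388 + T(111)) = √(49388 - 55) = √49333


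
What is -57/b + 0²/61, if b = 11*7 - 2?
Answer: -19/25 ≈ -0.76000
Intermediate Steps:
b = 75 (b = 77 - 2 = 75)
-57/b + 0²/61 = -57/75 + 0²/61 = -57*1/75 + 0*(1/61) = -19/25 + 0 = -19/25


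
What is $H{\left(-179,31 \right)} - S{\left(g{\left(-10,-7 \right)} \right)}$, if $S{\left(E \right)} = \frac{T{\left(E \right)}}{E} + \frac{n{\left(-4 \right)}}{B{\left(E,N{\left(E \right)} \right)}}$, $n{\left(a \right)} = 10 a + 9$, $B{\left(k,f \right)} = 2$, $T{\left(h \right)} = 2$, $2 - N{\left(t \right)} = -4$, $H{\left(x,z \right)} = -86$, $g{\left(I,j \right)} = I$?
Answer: $- \frac{703}{10} \approx -70.3$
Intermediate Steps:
$N{\left(t \right)} = 6$ ($N{\left(t \right)} = 2 - -4 = 2 + 4 = 6$)
$n{\left(a \right)} = 9 + 10 a$
$S{\left(E \right)} = - \frac{31}{2} + \frac{2}{E}$ ($S{\left(E \right)} = \frac{2}{E} + \frac{9 + 10 \left(-4\right)}{2} = \frac{2}{E} + \left(9 - 40\right) \frac{1}{2} = \frac{2}{E} - \frac{31}{2} = - \frac{31}{2} + \frac{2}{E}$)
$H{\left(-179,31 \right)} - S{\left(g{\left(-10,-7 \right)} \right)} = -86 - \left(- \frac{31}{2} + \frac{2}{-10}\right) = -86 - \left(- \frac{31}{2} + 2 \left(- \frac{1}{10}\right)\right) = -86 - \left(- \frac{31}{2} - \frac{1}{5}\right) = -86 - - \frac{157}{10} = -86 + \frac{157}{10} = - \frac{703}{10}$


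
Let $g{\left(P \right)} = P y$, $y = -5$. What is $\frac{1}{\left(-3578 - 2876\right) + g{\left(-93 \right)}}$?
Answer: $- \frac{1}{5989} \approx -0.00016697$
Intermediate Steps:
$g{\left(P \right)} = - 5 P$ ($g{\left(P \right)} = P \left(-5\right) = - 5 P$)
$\frac{1}{\left(-3578 - 2876\right) + g{\left(-93 \right)}} = \frac{1}{\left(-3578 - 2876\right) - -465} = \frac{1}{\left(-3578 - 2876\right) + 465} = \frac{1}{-6454 + 465} = \frac{1}{-5989} = - \frac{1}{5989}$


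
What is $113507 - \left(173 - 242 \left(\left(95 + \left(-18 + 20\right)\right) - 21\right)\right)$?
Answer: $131726$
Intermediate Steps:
$113507 - \left(173 - 242 \left(\left(95 + \left(-18 + 20\right)\right) - 21\right)\right) = 113507 - \left(173 - 242 \left(\left(95 + 2\right) - 21\right)\right) = 113507 - \left(173 - 242 \left(97 - 21\right)\right) = 113507 + \left(242 \cdot 76 - 173\right) = 113507 + \left(18392 - 173\right) = 113507 + 18219 = 131726$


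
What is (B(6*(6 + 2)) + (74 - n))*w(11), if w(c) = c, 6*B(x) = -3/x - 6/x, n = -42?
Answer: 40821/32 ≈ 1275.7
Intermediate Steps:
B(x) = -3/(2*x) (B(x) = (-3/x - 6/x)/6 = (-9/x)/6 = -3/(2*x))
(B(6*(6 + 2)) + (74 - n))*w(11) = (-3*1/(6*(6 + 2))/2 + (74 - 1*(-42)))*11 = (-3/(2*(6*8)) + (74 + 42))*11 = (-3/2/48 + 116)*11 = (-3/2*1/48 + 116)*11 = (-1/32 + 116)*11 = (3711/32)*11 = 40821/32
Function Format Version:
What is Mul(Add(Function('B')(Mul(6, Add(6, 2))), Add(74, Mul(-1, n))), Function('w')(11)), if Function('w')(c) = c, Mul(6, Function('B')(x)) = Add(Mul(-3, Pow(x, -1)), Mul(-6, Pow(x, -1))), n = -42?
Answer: Rational(40821, 32) ≈ 1275.7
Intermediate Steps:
Function('B')(x) = Mul(Rational(-3, 2), Pow(x, -1)) (Function('B')(x) = Mul(Rational(1, 6), Add(Mul(-3, Pow(x, -1)), Mul(-6, Pow(x, -1)))) = Mul(Rational(1, 6), Mul(-9, Pow(x, -1))) = Mul(Rational(-3, 2), Pow(x, -1)))
Mul(Add(Function('B')(Mul(6, Add(6, 2))), Add(74, Mul(-1, n))), Function('w')(11)) = Mul(Add(Mul(Rational(-3, 2), Pow(Mul(6, Add(6, 2)), -1)), Add(74, Mul(-1, -42))), 11) = Mul(Add(Mul(Rational(-3, 2), Pow(Mul(6, 8), -1)), Add(74, 42)), 11) = Mul(Add(Mul(Rational(-3, 2), Pow(48, -1)), 116), 11) = Mul(Add(Mul(Rational(-3, 2), Rational(1, 48)), 116), 11) = Mul(Add(Rational(-1, 32), 116), 11) = Mul(Rational(3711, 32), 11) = Rational(40821, 32)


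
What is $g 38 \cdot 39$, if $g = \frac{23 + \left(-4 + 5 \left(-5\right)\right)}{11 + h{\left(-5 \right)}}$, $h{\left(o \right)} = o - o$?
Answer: $- \frac{8892}{11} \approx -808.36$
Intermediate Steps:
$h{\left(o \right)} = 0$
$g = - \frac{6}{11}$ ($g = \frac{23 + \left(-4 + 5 \left(-5\right)\right)}{11 + 0} = \frac{23 - 29}{11} = \left(23 - 29\right) \frac{1}{11} = \left(-6\right) \frac{1}{11} = - \frac{6}{11} \approx -0.54545$)
$g 38 \cdot 39 = \left(- \frac{6}{11}\right) 38 \cdot 39 = \left(- \frac{228}{11}\right) 39 = - \frac{8892}{11}$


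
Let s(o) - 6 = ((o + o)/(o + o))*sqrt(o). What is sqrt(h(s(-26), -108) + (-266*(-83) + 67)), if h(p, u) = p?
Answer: sqrt(22151 + I*sqrt(26)) ≈ 148.83 + 0.017*I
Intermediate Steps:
s(o) = 6 + sqrt(o) (s(o) = 6 + ((o + o)/(o + o))*sqrt(o) = 6 + ((2*o)/((2*o)))*sqrt(o) = 6 + ((2*o)*(1/(2*o)))*sqrt(o) = 6 + 1*sqrt(o) = 6 + sqrt(o))
sqrt(h(s(-26), -108) + (-266*(-83) + 67)) = sqrt((6 + sqrt(-26)) + (-266*(-83) + 67)) = sqrt((6 + I*sqrt(26)) + (22078 + 67)) = sqrt((6 + I*sqrt(26)) + 22145) = sqrt(22151 + I*sqrt(26))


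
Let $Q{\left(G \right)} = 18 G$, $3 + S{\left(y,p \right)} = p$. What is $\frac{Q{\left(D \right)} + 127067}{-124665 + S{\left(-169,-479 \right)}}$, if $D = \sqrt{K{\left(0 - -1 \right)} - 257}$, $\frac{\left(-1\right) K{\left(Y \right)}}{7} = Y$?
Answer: $- \frac{127067}{125147} - \frac{36 i \sqrt{66}}{125147} \approx -1.0153 - 0.002337 i$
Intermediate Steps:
$K{\left(Y \right)} = - 7 Y$
$S{\left(y,p \right)} = -3 + p$
$D = 2 i \sqrt{66}$ ($D = \sqrt{- 7 \left(0 - -1\right) - 257} = \sqrt{- 7 \left(0 + 1\right) - 257} = \sqrt{\left(-7\right) 1 - 257} = \sqrt{-7 - 257} = \sqrt{-264} = 2 i \sqrt{66} \approx 16.248 i$)
$\frac{Q{\left(D \right)} + 127067}{-124665 + S{\left(-169,-479 \right)}} = \frac{18 \cdot 2 i \sqrt{66} + 127067}{-124665 - 482} = \frac{36 i \sqrt{66} + 127067}{-124665 - 482} = \frac{127067 + 36 i \sqrt{66}}{-125147} = \left(127067 + 36 i \sqrt{66}\right) \left(- \frac{1}{125147}\right) = - \frac{127067}{125147} - \frac{36 i \sqrt{66}}{125147}$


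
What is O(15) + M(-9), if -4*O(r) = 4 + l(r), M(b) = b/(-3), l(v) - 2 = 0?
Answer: 3/2 ≈ 1.5000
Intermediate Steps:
l(v) = 2 (l(v) = 2 + 0 = 2)
M(b) = -b/3 (M(b) = b*(-1/3) = -b/3)
O(r) = -3/2 (O(r) = -(4 + 2)/4 = -1/4*6 = -3/2)
O(15) + M(-9) = -3/2 - 1/3*(-9) = -3/2 + 3 = 3/2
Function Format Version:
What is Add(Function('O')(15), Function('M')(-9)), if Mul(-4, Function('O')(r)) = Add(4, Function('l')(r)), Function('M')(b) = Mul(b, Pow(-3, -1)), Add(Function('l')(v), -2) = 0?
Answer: Rational(3, 2) ≈ 1.5000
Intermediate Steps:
Function('l')(v) = 2 (Function('l')(v) = Add(2, 0) = 2)
Function('M')(b) = Mul(Rational(-1, 3), b) (Function('M')(b) = Mul(b, Rational(-1, 3)) = Mul(Rational(-1, 3), b))
Function('O')(r) = Rational(-3, 2) (Function('O')(r) = Mul(Rational(-1, 4), Add(4, 2)) = Mul(Rational(-1, 4), 6) = Rational(-3, 2))
Add(Function('O')(15), Function('M')(-9)) = Add(Rational(-3, 2), Mul(Rational(-1, 3), -9)) = Add(Rational(-3, 2), 3) = Rational(3, 2)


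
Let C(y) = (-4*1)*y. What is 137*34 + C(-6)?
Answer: 4682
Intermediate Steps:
C(y) = -4*y
137*34 + C(-6) = 137*34 - 4*(-6) = 4658 + 24 = 4682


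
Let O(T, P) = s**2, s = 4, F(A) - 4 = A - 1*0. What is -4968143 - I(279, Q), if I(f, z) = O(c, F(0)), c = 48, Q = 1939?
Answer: -4968159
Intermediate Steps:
F(A) = 4 + A (F(A) = 4 + (A - 1*0) = 4 + (A + 0) = 4 + A)
O(T, P) = 16 (O(T, P) = 4**2 = 16)
I(f, z) = 16
-4968143 - I(279, Q) = -4968143 - 1*16 = -4968143 - 16 = -4968159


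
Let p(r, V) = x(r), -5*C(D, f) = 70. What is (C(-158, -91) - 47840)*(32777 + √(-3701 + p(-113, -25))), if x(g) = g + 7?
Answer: -1568510558 - 430686*I*√47 ≈ -1.5685e+9 - 2.9526e+6*I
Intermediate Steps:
x(g) = 7 + g
C(D, f) = -14 (C(D, f) = -⅕*70 = -14)
p(r, V) = 7 + r
(C(-158, -91) - 47840)*(32777 + √(-3701 + p(-113, -25))) = (-14 - 47840)*(32777 + √(-3701 + (7 - 113))) = -47854*(32777 + √(-3701 - 106)) = -47854*(32777 + √(-3807)) = -47854*(32777 + 9*I*√47) = -1568510558 - 430686*I*√47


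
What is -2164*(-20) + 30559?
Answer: 73839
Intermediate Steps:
-2164*(-20) + 30559 = 43280 + 30559 = 73839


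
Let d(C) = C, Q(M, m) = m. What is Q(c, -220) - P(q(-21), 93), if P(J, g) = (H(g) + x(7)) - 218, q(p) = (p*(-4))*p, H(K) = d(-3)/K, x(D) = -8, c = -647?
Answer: 187/31 ≈ 6.0323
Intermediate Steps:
H(K) = -3/K
q(p) = -4*p**2 (q(p) = (-4*p)*p = -4*p**2)
P(J, g) = -226 - 3/g (P(J, g) = (-3/g - 8) - 218 = (-8 - 3/g) - 218 = -226 - 3/g)
Q(c, -220) - P(q(-21), 93) = -220 - (-226 - 3/93) = -220 - (-226 - 3*1/93) = -220 - (-226 - 1/31) = -220 - 1*(-7007/31) = -220 + 7007/31 = 187/31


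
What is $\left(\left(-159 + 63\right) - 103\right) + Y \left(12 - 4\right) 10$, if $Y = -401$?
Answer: $-32279$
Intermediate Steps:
$\left(\left(-159 + 63\right) - 103\right) + Y \left(12 - 4\right) 10 = \left(\left(-159 + 63\right) - 103\right) - 401 \left(12 - 4\right) 10 = \left(-96 - 103\right) - 401 \cdot 8 \cdot 10 = -199 - 32080 = -32279$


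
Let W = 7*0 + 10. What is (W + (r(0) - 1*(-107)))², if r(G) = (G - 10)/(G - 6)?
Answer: 126736/9 ≈ 14082.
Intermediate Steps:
W = 10 (W = 0 + 10 = 10)
r(G) = (-10 + G)/(-6 + G)
(W + (r(0) - 1*(-107)))² = (10 + ((-10 + 0)/(-6 + 0) - 1*(-107)))² = (10 + (-10/(-6) + 107))² = (10 + (-⅙*(-10) + 107))² = (10 + (5/3 + 107))² = (10 + 326/3)² = (356/3)² = 126736/9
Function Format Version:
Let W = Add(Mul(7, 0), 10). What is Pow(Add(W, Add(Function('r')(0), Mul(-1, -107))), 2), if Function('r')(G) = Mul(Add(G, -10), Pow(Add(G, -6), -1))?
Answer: Rational(126736, 9) ≈ 14082.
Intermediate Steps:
W = 10 (W = Add(0, 10) = 10)
Function('r')(G) = Mul(Pow(Add(-6, G), -1), Add(-10, G)) (Function('r')(G) = Mul(Add(-10, G), Pow(Add(-6, G), -1)) = Mul(Pow(Add(-6, G), -1), Add(-10, G)))
Pow(Add(W, Add(Function('r')(0), Mul(-1, -107))), 2) = Pow(Add(10, Add(Mul(Pow(Add(-6, 0), -1), Add(-10, 0)), Mul(-1, -107))), 2) = Pow(Add(10, Add(Mul(Pow(-6, -1), -10), 107)), 2) = Pow(Add(10, Add(Mul(Rational(-1, 6), -10), 107)), 2) = Pow(Add(10, Add(Rational(5, 3), 107)), 2) = Pow(Add(10, Rational(326, 3)), 2) = Pow(Rational(356, 3), 2) = Rational(126736, 9)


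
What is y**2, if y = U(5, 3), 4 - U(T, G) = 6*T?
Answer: 676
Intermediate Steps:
U(T, G) = 4 - 6*T
y = -26 (y = 4 - 6*5 = 4 - 30 = -26)
y**2 = (-26)**2 = 676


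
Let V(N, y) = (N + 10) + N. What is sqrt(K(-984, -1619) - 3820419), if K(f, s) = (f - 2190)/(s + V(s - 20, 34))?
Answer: I*sqrt(1126446530233)/543 ≈ 1954.6*I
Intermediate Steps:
V(N, y) = 10 + 2*N (V(N, y) = (10 + N) + N = 10 + 2*N)
K(f, s) = (-2190 + f)/(-30 + 3*s) (K(f, s) = (f - 2190)/(s + (10 + 2*(s - 20))) = (-2190 + f)/(s + (10 + 2*(-20 + s))) = (-2190 + f)/(s + (10 + (-40 + 2*s))) = (-2190 + f)/(s + (-30 + 2*s)) = (-2190 + f)/(-30 + 3*s))
sqrt(K(-984, -1619) - 3820419) = sqrt((-2190 - 984)/(3*(-10 - 1619)) - 3820419) = sqrt((1/3)*(-3174)/(-1629) - 3820419) = sqrt((1/3)*(-1/1629)*(-3174) - 3820419) = sqrt(1058/1629 - 3820419) = sqrt(-6223461493/1629) = I*sqrt(1126446530233)/543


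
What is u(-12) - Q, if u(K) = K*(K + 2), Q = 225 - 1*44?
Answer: -61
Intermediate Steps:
Q = 181 (Q = 225 - 44 = 181)
u(K) = K*(2 + K)
u(-12) - Q = -12*(2 - 12) - 1*181 = -12*(-10) - 181 = 120 - 181 = -61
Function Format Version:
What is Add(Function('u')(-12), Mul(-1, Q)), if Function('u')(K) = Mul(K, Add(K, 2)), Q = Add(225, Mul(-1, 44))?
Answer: -61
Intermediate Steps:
Q = 181 (Q = Add(225, -44) = 181)
Function('u')(K) = Mul(K, Add(2, K))
Add(Function('u')(-12), Mul(-1, Q)) = Add(Mul(-12, Add(2, -12)), Mul(-1, 181)) = Add(Mul(-12, -10), -181) = Add(120, -181) = -61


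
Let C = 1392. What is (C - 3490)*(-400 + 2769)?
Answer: -4970162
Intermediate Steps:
(C - 3490)*(-400 + 2769) = (1392 - 3490)*(-400 + 2769) = -2098*2369 = -4970162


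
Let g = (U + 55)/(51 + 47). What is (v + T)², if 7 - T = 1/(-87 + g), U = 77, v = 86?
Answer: 152388736900/17614809 ≈ 8651.2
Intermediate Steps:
g = 66/49 (g = (77 + 55)/(51 + 47) = 132/98 = 132*(1/98) = 66/49 ≈ 1.3469)
T = 29428/4197 (T = 7 - 1/(-87 + 66/49) = 7 - 1/(-4197/49) = 7 - 1*(-49/4197) = 7 + 49/4197 = 29428/4197 ≈ 7.0117)
(v + T)² = (86 + 29428/4197)² = (390370/4197)² = 152388736900/17614809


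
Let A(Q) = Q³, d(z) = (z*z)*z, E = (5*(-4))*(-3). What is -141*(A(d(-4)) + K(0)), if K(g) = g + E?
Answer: 36953844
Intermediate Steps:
E = 60 (E = -20*(-3) = 60)
d(z) = z³ (d(z) = z²*z = z³)
K(g) = 60 + g (K(g) = g + 60 = 60 + g)
-141*(A(d(-4)) + K(0)) = -141*(((-4)³)³ + (60 + 0)) = -141*((-64)³ + 60) = -141*(-262144 + 60) = -141*(-262084) = 36953844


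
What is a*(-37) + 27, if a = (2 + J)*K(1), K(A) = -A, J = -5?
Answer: -84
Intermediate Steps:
a = 3 (a = (2 - 5)*(-1*1) = -3*(-1) = 3)
a*(-37) + 27 = 3*(-37) + 27 = -111 + 27 = -84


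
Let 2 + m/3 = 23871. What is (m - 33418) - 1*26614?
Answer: 11575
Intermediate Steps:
m = 71607 (m = -6 + 3*23871 = -6 + 71613 = 71607)
(m - 33418) - 1*26614 = (71607 - 33418) - 1*26614 = 38189 - 26614 = 11575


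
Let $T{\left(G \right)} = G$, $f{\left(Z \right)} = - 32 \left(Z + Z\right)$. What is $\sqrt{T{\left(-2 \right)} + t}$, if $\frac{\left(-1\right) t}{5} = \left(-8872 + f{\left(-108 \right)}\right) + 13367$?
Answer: $i \sqrt{57037} \approx 238.82 i$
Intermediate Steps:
$f{\left(Z \right)} = - 64 Z$ ($f{\left(Z \right)} = - 32 \cdot 2 Z = - 64 Z$)
$t = -57035$ ($t = - 5 \left(\left(-8872 - -6912\right) + 13367\right) = - 5 \left(\left(-8872 + 6912\right) + 13367\right) = - 5 \left(-1960 + 13367\right) = \left(-5\right) 11407 = -57035$)
$\sqrt{T{\left(-2 \right)} + t} = \sqrt{-2 - 57035} = \sqrt{-57037} = i \sqrt{57037}$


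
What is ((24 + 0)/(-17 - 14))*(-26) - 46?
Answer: -802/31 ≈ -25.871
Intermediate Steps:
((24 + 0)/(-17 - 14))*(-26) - 46 = (24/(-31))*(-26) - 46 = (24*(-1/31))*(-26) - 46 = -24/31*(-26) - 46 = 624/31 - 46 = -802/31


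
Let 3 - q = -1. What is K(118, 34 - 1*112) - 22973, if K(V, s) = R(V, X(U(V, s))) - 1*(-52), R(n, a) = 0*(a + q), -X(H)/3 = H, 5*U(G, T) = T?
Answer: -22921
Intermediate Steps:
q = 4 (q = 3 - 1*(-1) = 3 + 1 = 4)
U(G, T) = T/5
X(H) = -3*H
R(n, a) = 0 (R(n, a) = 0*(a + 4) = 0*(4 + a) = 0)
K(V, s) = 52 (K(V, s) = 0 - 1*(-52) = 0 + 52 = 52)
K(118, 34 - 1*112) - 22973 = 52 - 22973 = -22921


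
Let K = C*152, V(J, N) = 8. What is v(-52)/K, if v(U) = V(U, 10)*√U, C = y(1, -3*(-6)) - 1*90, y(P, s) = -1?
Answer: -2*I*√13/1729 ≈ -0.0041707*I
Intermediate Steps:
C = -91 (C = -1 - 1*90 = -1 - 90 = -91)
K = -13832 (K = -91*152 = -13832)
v(U) = 8*√U
v(-52)/K = (8*√(-52))/(-13832) = (8*(2*I*√13))*(-1/13832) = (16*I*√13)*(-1/13832) = -2*I*√13/1729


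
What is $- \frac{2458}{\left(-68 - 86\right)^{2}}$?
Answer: $- \frac{1229}{11858} \approx -0.10364$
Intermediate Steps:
$- \frac{2458}{\left(-68 - 86\right)^{2}} = - \frac{2458}{\left(-154\right)^{2}} = - \frac{2458}{23716} = \left(-2458\right) \frac{1}{23716} = - \frac{1229}{11858}$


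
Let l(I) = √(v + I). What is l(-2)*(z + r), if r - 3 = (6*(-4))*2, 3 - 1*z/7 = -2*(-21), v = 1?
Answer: -318*I ≈ -318.0*I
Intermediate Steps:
l(I) = √(1 + I)
z = -273 (z = 21 - (-14)*(-21) = 21 - 7*42 = 21 - 294 = -273)
r = -45 (r = 3 + (6*(-4))*2 = 3 - 24*2 = 3 - 48 = -45)
l(-2)*(z + r) = √(1 - 2)*(-273 - 45) = √(-1)*(-318) = I*(-318) = -318*I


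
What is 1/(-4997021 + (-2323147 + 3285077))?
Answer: -1/4035091 ≈ -2.4783e-7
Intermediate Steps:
1/(-4997021 + (-2323147 + 3285077)) = 1/(-4997021 + 961930) = 1/(-4035091) = -1/4035091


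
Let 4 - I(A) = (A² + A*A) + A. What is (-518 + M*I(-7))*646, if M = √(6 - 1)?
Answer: -334628 - 56202*√5 ≈ -4.6030e+5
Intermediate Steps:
I(A) = 4 - A - 2*A² (I(A) = 4 - ((A² + A*A) + A) = 4 - ((A² + A²) + A) = 4 - (2*A² + A) = 4 - (A + 2*A²) = 4 + (-A - 2*A²) = 4 - A - 2*A²)
M = √5 ≈ 2.2361
(-518 + M*I(-7))*646 = (-518 + √5*(4 - 1*(-7) - 2*(-7)²))*646 = (-518 + √5*(4 + 7 - 2*49))*646 = (-518 + √5*(4 + 7 - 98))*646 = (-518 + √5*(-87))*646 = (-518 - 87*√5)*646 = -334628 - 56202*√5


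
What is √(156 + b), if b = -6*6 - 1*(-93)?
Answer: √213 ≈ 14.595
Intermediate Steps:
b = 57 (b = -36 + 93 = 57)
√(156 + b) = √(156 + 57) = √213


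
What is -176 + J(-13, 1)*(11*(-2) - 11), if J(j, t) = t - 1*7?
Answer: 22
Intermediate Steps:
J(j, t) = -7 + t (J(j, t) = t - 7 = -7 + t)
-176 + J(-13, 1)*(11*(-2) - 11) = -176 + (-7 + 1)*(11*(-2) - 11) = -176 - 6*(-22 - 11) = -176 - 6*(-33) = -176 + 198 = 22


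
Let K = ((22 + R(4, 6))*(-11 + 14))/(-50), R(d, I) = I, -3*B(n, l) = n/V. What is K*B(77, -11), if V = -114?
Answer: -539/1425 ≈ -0.37825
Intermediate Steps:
B(n, l) = n/342 (B(n, l) = -n/(3*(-114)) = -n*(-1)/(3*114) = -(-1)*n/342 = n/342)
K = -42/25 (K = ((22 + 6)*(-11 + 14))/(-50) = (28*3)*(-1/50) = 84*(-1/50) = -42/25 ≈ -1.6800)
K*B(77, -11) = -7*77/1425 = -42/25*77/342 = -539/1425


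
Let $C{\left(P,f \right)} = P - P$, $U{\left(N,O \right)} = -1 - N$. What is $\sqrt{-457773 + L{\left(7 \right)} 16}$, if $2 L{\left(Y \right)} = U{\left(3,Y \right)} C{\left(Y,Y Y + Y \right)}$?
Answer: $i \sqrt{457773} \approx 676.59 i$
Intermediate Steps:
$C{\left(P,f \right)} = 0$
$L{\left(Y \right)} = 0$ ($L{\left(Y \right)} = \frac{\left(-1 - 3\right) 0}{2} = \frac{\left(-4\right) 0}{2} = \frac{1}{2} \cdot 0 = 0$)
$\sqrt{-457773 + L{\left(7 \right)} 16} = \sqrt{-457773 + 0 \cdot 16} = \sqrt{-457773 + 0} = \sqrt{-457773} = i \sqrt{457773}$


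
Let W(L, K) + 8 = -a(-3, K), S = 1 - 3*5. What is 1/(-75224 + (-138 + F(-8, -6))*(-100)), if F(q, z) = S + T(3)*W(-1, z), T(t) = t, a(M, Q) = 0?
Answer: -1/57624 ≈ -1.7354e-5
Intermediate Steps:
S = -14 (S = 1 - 15 = -14)
W(L, K) = -8 (W(L, K) = -8 - 1*0 = -8 + 0 = -8)
F(q, z) = -38 (F(q, z) = -14 + 3*(-8) = -14 - 24 = -38)
1/(-75224 + (-138 + F(-8, -6))*(-100)) = 1/(-75224 + (-138 - 38)*(-100)) = 1/(-75224 - 176*(-100)) = 1/(-75224 + 17600) = 1/(-57624) = -1/57624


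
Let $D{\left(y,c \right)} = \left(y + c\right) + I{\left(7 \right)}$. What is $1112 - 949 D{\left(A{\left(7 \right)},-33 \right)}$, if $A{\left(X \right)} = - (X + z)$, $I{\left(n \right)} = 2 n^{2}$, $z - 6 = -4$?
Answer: $-52032$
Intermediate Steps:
$z = 2$ ($z = 6 - 4 = 2$)
$A{\left(X \right)} = -2 - X$ ($A{\left(X \right)} = - (X + 2) = - (2 + X) = -2 - X$)
$D{\left(y,c \right)} = 98 + c + y$ ($D{\left(y,c \right)} = \left(y + c\right) + 2 \cdot 7^{2} = \left(c + y\right) + 2 \cdot 49 = \left(c + y\right) + 98 = 98 + c + y$)
$1112 - 949 D{\left(A{\left(7 \right)},-33 \right)} = 1112 - 949 \left(98 - 33 - 9\right) = 1112 - 53144 = -52032$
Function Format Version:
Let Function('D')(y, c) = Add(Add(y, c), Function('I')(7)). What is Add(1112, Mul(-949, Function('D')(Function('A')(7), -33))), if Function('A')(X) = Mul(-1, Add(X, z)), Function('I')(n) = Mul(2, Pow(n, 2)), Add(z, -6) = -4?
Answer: -52032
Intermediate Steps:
z = 2 (z = Add(6, -4) = 2)
Function('A')(X) = Add(-2, Mul(-1, X)) (Function('A')(X) = Mul(-1, Add(X, 2)) = Mul(-1, Add(2, X)) = Add(-2, Mul(-1, X)))
Function('D')(y, c) = Add(98, c, y) (Function('D')(y, c) = Add(Add(y, c), Mul(2, Pow(7, 2))) = Add(Add(c, y), Mul(2, 49)) = Add(Add(c, y), 98) = Add(98, c, y))
Add(1112, Mul(-949, Function('D')(Function('A')(7), -33))) = Add(1112, Mul(-949, Add(98, -33, Add(-2, Mul(-1, 7))))) = Add(1112, Mul(-949, Add(98, -33, Add(-2, -7)))) = Add(1112, Mul(-949, Add(98, -33, -9))) = Add(1112, Mul(-949, 56)) = Add(1112, -53144) = -52032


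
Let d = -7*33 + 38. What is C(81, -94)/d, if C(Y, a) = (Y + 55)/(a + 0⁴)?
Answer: 68/9071 ≈ 0.0074964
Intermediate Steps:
d = -193 (d = -231 + 38 = -193)
C(Y, a) = (55 + Y)/a (C(Y, a) = (55 + Y)/(a + 0) = (55 + Y)/a)
C(81, -94)/d = ((55 + 81)/(-94))/(-193) = -1/94*136*(-1/193) = -68/47*(-1/193) = 68/9071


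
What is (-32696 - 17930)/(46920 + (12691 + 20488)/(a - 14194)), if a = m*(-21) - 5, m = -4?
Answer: -714585990/662242621 ≈ -1.0790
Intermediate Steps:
a = 79 (a = -4*(-21) - 5 = 84 - 5 = 79)
(-32696 - 17930)/(46920 + (12691 + 20488)/(a - 14194)) = (-32696 - 17930)/(46920 + (12691 + 20488)/(79 - 14194)) = -50626/(46920 + 33179/(-14115)) = -50626/(46920 + 33179*(-1/14115)) = -50626/(46920 - 33179/14115) = -50626/662242621/14115 = -50626*14115/662242621 = -714585990/662242621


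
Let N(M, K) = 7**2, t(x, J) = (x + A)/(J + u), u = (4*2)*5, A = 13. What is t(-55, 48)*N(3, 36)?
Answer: -1029/44 ≈ -23.386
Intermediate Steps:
u = 40 (u = 8*5 = 40)
t(x, J) = (13 + x)/(40 + J) (t(x, J) = (x + 13)/(J + 40) = (13 + x)/(40 + J))
N(M, K) = 49
t(-55, 48)*N(3, 36) = ((13 - 55)/(40 + 48))*49 = (-42/88)*49 = ((1/88)*(-42))*49 = -21/44*49 = -1029/44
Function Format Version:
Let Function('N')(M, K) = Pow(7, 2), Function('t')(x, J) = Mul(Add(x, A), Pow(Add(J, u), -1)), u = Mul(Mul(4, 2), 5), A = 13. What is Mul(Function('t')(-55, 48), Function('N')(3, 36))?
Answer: Rational(-1029, 44) ≈ -23.386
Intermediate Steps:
u = 40 (u = Mul(8, 5) = 40)
Function('t')(x, J) = Mul(Pow(Add(40, J), -1), Add(13, x)) (Function('t')(x, J) = Mul(Add(x, 13), Pow(Add(J, 40), -1)) = Mul(Add(13, x), Pow(Add(40, J), -1)) = Mul(Pow(Add(40, J), -1), Add(13, x)))
Function('N')(M, K) = 49
Mul(Function('t')(-55, 48), Function('N')(3, 36)) = Mul(Mul(Pow(Add(40, 48), -1), Add(13, -55)), 49) = Mul(Mul(Pow(88, -1), -42), 49) = Mul(Mul(Rational(1, 88), -42), 49) = Mul(Rational(-21, 44), 49) = Rational(-1029, 44)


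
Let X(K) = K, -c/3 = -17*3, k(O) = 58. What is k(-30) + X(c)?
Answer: 211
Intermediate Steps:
c = 153 (c = -(-51)*3 = -3*(-51) = 153)
k(-30) + X(c) = 58 + 153 = 211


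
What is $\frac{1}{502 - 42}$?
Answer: $\frac{1}{460} \approx 0.0021739$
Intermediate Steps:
$\frac{1}{502 - 42} = \frac{1}{460}$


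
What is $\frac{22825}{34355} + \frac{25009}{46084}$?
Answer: $\frac{1360179}{1126844} \approx 1.2071$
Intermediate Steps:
$\frac{22825}{34355} + \frac{25009}{46084} = 22825 \cdot \frac{1}{34355} + 25009 \cdot \frac{1}{46084} = \frac{4565}{6871} + \frac{89}{164} = \frac{1360179}{1126844}$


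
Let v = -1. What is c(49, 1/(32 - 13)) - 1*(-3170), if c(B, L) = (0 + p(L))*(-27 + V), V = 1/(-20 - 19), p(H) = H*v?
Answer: 2350024/741 ≈ 3171.4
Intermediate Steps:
p(H) = -H (p(H) = H*(-1) = -H)
V = -1/39 (V = 1/(-39) = -1/39 ≈ -0.025641)
c(B, L) = 1054*L/39 (c(B, L) = (0 - L)*(-27 - 1/39) = -L*(-1054/39) = 1054*L/39)
c(49, 1/(32 - 13)) - 1*(-3170) = 1054/(39*(32 - 13)) - 1*(-3170) = (1054/39)/19 + 3170 = (1054/39)*(1/19) + 3170 = 1054/741 + 3170 = 2350024/741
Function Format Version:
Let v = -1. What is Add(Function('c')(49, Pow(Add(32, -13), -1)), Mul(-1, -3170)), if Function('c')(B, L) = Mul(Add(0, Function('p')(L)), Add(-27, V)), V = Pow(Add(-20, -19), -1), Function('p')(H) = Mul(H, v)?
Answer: Rational(2350024, 741) ≈ 3171.4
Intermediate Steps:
Function('p')(H) = Mul(-1, H) (Function('p')(H) = Mul(H, -1) = Mul(-1, H))
V = Rational(-1, 39) (V = Pow(-39, -1) = Rational(-1, 39) ≈ -0.025641)
Function('c')(B, L) = Mul(Rational(1054, 39), L) (Function('c')(B, L) = Mul(Add(0, Mul(-1, L)), Add(-27, Rational(-1, 39))) = Mul(Mul(-1, L), Rational(-1054, 39)) = Mul(Rational(1054, 39), L))
Add(Function('c')(49, Pow(Add(32, -13), -1)), Mul(-1, -3170)) = Add(Mul(Rational(1054, 39), Pow(Add(32, -13), -1)), Mul(-1, -3170)) = Add(Mul(Rational(1054, 39), Pow(19, -1)), 3170) = Add(Mul(Rational(1054, 39), Rational(1, 19)), 3170) = Add(Rational(1054, 741), 3170) = Rational(2350024, 741)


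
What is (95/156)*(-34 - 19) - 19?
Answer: -7999/156 ≈ -51.276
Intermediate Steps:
(95/156)*(-34 - 19) - 19 = (95*(1/156))*(-53) - 19 = (95/156)*(-53) - 19 = -5035/156 - 19 = -7999/156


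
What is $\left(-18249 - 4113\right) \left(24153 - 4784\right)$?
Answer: $-433129578$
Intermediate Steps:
$\left(-18249 - 4113\right) \left(24153 - 4784\right) = - 22362 \left(24153 - 4784\right) = \left(-22362\right) 19369 = -433129578$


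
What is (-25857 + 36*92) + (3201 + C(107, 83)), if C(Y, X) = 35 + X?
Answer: -19226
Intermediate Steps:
(-25857 + 36*92) + (3201 + C(107, 83)) = (-25857 + 36*92) + (3201 + (35 + 83)) = (-25857 + 3312) + (3201 + 118) = -22545 + 3319 = -19226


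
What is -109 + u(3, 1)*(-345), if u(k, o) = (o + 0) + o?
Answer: -799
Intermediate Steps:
u(k, o) = 2*o (u(k, o) = o + o = 2*o)
-109 + u(3, 1)*(-345) = -109 + (2*1)*(-345) = -109 + 2*(-345) = -109 - 690 = -799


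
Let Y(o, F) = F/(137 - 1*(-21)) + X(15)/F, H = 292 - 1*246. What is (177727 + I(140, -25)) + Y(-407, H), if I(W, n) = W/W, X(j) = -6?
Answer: 322932068/1817 ≈ 1.7773e+5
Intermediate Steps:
H = 46 (H = 292 - 246 = 46)
I(W, n) = 1
Y(o, F) = -6/F + F/158 (Y(o, F) = F/(137 - 1*(-21)) - 6/F = F/(137 + 21) - 6/F = F/158 - 6/F = -6/F + F/158)
(177727 + I(140, -25)) + Y(-407, H) = (177727 + 1) + (-6/46 + (1/158)*46) = 177728 + (-6*1/46 + 23/79) = 177728 + (-3/23 + 23/79) = 177728 + 292/1817 = 322932068/1817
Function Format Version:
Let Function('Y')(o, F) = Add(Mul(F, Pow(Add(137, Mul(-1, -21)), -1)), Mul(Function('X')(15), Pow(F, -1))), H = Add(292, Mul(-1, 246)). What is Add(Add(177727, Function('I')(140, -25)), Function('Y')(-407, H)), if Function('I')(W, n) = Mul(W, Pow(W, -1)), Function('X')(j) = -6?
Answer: Rational(322932068, 1817) ≈ 1.7773e+5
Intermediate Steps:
H = 46 (H = Add(292, -246) = 46)
Function('I')(W, n) = 1
Function('Y')(o, F) = Add(Mul(-6, Pow(F, -1)), Mul(Rational(1, 158), F)) (Function('Y')(o, F) = Add(Mul(F, Pow(Add(137, Mul(-1, -21)), -1)), Mul(-6, Pow(F, -1))) = Add(Mul(F, Pow(Add(137, 21), -1)), Mul(-6, Pow(F, -1))) = Add(Mul(F, Pow(158, -1)), Mul(-6, Pow(F, -1))) = Add(Mul(F, Rational(1, 158)), Mul(-6, Pow(F, -1))) = Add(Mul(Rational(1, 158), F), Mul(-6, Pow(F, -1))) = Add(Mul(-6, Pow(F, -1)), Mul(Rational(1, 158), F)))
Add(Add(177727, Function('I')(140, -25)), Function('Y')(-407, H)) = Add(Add(177727, 1), Add(Mul(-6, Pow(46, -1)), Mul(Rational(1, 158), 46))) = Add(177728, Add(Mul(-6, Rational(1, 46)), Rational(23, 79))) = Add(177728, Add(Rational(-3, 23), Rational(23, 79))) = Add(177728, Rational(292, 1817)) = Rational(322932068, 1817)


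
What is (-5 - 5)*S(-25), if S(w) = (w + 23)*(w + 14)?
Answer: -220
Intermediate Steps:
S(w) = (14 + w)*(23 + w) (S(w) = (23 + w)*(14 + w) = (14 + w)*(23 + w))
(-5 - 5)*S(-25) = (-5 - 5)*(322 + (-25)² + 37*(-25)) = -10*(322 + 625 - 925) = -10*22 = -220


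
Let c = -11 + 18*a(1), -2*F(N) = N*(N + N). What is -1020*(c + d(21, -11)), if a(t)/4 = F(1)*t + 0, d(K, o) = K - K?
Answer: 84660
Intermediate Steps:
F(N) = -N² (F(N) = -N*(N + N)/2 = -N*2*N/2 = -N²)
d(K, o) = 0
a(t) = -4*t (a(t) = 4*((-1*1²)*t + 0) = 4*((-1*1)*t + 0) = 4*(-t + 0) = 4*(-t) = -4*t)
c = -83 (c = -11 + 18*(-4*1) = -11 + 18*(-4) = -11 - 72 = -83)
-1020*(c + d(21, -11)) = -1020*(-83 + 0) = -1020*(-83) = 84660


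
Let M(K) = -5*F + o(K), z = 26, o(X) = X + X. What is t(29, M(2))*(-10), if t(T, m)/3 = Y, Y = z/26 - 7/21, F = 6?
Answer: -20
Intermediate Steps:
o(X) = 2*X
Y = ⅔ (Y = 26/26 - 7/21 = 26*(1/26) - 7*1/21 = 1 - ⅓ = ⅔ ≈ 0.66667)
M(K) = -30 + 2*K (M(K) = -5*6 + 2*K = -30 + 2*K)
t(T, m) = 2 (t(T, m) = 3*(⅔) = 2)
t(29, M(2))*(-10) = 2*(-10) = -20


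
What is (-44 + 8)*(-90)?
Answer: 3240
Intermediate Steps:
(-44 + 8)*(-90) = -36*(-90) = 3240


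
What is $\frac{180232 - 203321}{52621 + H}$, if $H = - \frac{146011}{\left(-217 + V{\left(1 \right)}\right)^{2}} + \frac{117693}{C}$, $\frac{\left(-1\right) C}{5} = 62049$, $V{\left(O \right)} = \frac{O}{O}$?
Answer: $- \frac{111402814311360}{253875724069939} \approx -0.43881$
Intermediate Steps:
$V{\left(O \right)} = 1$
$C = -310245$ ($C = \left(-5\right) 62049 = -310245$)
$H = - \frac{16930089101}{4824930240}$ ($H = - \frac{146011}{\left(-217 + 1\right)^{2}} + \frac{117693}{-310245} = - \frac{146011}{\left(-216\right)^{2}} + 117693 \left(- \frac{1}{310245}\right) = - \frac{146011}{46656} - \frac{39231}{103415} = - \frac{16930089101}{4824930240} \approx -3.5089$)
$\frac{180232 - 203321}{52621 + H} = \frac{180232 - 203321}{52621 - \frac{16930089101}{4824930240}} = - \frac{23089}{\frac{253875724069939}{4824930240}} = \left(-23089\right) \frac{4824930240}{253875724069939} = - \frac{111402814311360}{253875724069939}$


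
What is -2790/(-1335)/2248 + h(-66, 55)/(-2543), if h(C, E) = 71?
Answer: -6866057/254391548 ≈ -0.026990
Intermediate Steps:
-2790/(-1335)/2248 + h(-66, 55)/(-2543) = -2790/(-1335)/2248 + 71/(-2543) = -2790*(-1/1335)*(1/2248) + 71*(-1/2543) = (186/89)*(1/2248) - 71/2543 = 93/100036 - 71/2543 = -6866057/254391548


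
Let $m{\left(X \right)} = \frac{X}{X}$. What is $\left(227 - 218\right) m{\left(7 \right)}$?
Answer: $9$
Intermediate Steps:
$m{\left(X \right)} = 1$
$\left(227 - 218\right) m{\left(7 \right)} = \left(227 - 218\right) 1 = 9 \cdot 1 = 9$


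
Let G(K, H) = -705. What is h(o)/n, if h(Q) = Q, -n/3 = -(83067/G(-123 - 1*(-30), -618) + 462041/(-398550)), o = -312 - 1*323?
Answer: 3964908250/2228806117 ≈ 1.7789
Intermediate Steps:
o = -635 (o = -312 - 323 = -635)
n = -2228806117/6243950 (n = -(-3)*(83067/(-705) + 462041/(-398550)) = -(-3)*(83067*(-1/705) + 462041*(-1/398550)) = -(-3)*(-27689/235 - 462041/398550) = -(-3)*(-2228806117)/18731850 = -3*2228806117/18731850 = -2228806117/6243950 ≈ -356.95)
h(o)/n = -635/(-2228806117/6243950) = -635*(-6243950/2228806117) = 3964908250/2228806117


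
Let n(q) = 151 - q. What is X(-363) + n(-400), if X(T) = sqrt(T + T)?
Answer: 551 + 11*I*sqrt(6) ≈ 551.0 + 26.944*I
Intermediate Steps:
X(T) = sqrt(2)*sqrt(T) (X(T) = sqrt(2*T) = sqrt(2)*sqrt(T))
X(-363) + n(-400) = sqrt(2)*sqrt(-363) + (151 - 1*(-400)) = sqrt(2)*(11*I*sqrt(3)) + (151 + 400) = 11*I*sqrt(6) + 551 = 551 + 11*I*sqrt(6)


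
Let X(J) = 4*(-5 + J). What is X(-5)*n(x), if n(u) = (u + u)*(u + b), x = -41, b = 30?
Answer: -36080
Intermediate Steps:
X(J) = -20 + 4*J
n(u) = 2*u*(30 + u) (n(u) = (u + u)*(u + 30) = (2*u)*(30 + u) = 2*u*(30 + u))
X(-5)*n(x) = (-20 + 4*(-5))*(2*(-41)*(30 - 41)) = (-20 - 20)*(2*(-41)*(-11)) = -40*902 = -36080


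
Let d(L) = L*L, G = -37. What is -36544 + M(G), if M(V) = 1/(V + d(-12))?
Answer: -3910207/107 ≈ -36544.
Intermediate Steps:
d(L) = L**2
M(V) = 1/(144 + V) (M(V) = 1/(V + (-12)**2) = 1/(V + 144) = 1/(144 + V))
-36544 + M(G) = -36544 + 1/(144 - 37) = -36544 + 1/107 = -3910207/107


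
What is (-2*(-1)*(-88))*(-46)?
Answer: 8096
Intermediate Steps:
(-2*(-1)*(-88))*(-46) = (2*(-88))*(-46) = -176*(-46) = 8096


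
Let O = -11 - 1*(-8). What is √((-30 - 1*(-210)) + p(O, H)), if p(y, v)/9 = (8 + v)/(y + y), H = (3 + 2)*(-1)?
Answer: 3*√78/2 ≈ 13.248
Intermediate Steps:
H = -5 (H = 5*(-1) = -5)
O = -3 (O = -11 + 8 = -3)
p(y, v) = 9*(8 + v)/(2*y) (p(y, v) = 9*((8 + v)/(y + y)) = 9*((8 + v)/((2*y))) = 9*((8 + v)*(1/(2*y))) = 9*((8 + v)/(2*y)) = 9*(8 + v)/(2*y))
√((-30 - 1*(-210)) + p(O, H)) = √((-30 - 1*(-210)) + (9/2)*(8 - 5)/(-3)) = √((-30 + 210) + (9/2)*(-⅓)*3) = √(180 - 9/2) = √(351/2) = 3*√78/2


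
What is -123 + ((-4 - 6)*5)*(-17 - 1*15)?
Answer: 1477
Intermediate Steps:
-123 + ((-4 - 6)*5)*(-17 - 1*15) = -123 + (-10*5)*(-17 - 15) = -123 - 50*(-32) = -123 + 1600 = 1477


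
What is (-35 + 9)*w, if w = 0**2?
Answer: 0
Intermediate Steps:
w = 0
(-35 + 9)*w = (-35 + 9)*0 = -26*0 = 0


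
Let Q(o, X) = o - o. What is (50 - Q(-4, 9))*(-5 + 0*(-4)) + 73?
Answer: -177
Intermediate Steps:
Q(o, X) = 0
(50 - Q(-4, 9))*(-5 + 0*(-4)) + 73 = (50 - 1*0)*(-5 + 0*(-4)) + 73 = (50 + 0)*(-5 + 0) + 73 = 50*(-5) + 73 = -250 + 73 = -177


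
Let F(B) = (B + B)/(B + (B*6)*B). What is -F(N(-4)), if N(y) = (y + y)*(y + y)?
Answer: -2/385 ≈ -0.0051948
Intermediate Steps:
N(y) = 4*y² (N(y) = (2*y)*(2*y) = 4*y²)
F(B) = 2*B/(B + 6*B²) (F(B) = (2*B)/(B + (6*B)*B) = (2*B)/(B + 6*B²) = 2*B/(B + 6*B²))
-F(N(-4)) = -2/(1 + 6*(4*(-4)²)) = -2/(1 + 6*(4*16)) = -2/(1 + 6*64) = -2/(1 + 384) = -2/385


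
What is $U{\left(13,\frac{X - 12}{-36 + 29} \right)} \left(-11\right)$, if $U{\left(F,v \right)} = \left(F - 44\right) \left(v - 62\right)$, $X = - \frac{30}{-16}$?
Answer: $- \frac{1156331}{56} \approx -20649.0$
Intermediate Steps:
$X = \frac{15}{8}$ ($X = \left(-30\right) \left(- \frac{1}{16}\right) = \frac{15}{8} \approx 1.875$)
$U{\left(F,v \right)} = \left(-62 + v\right) \left(-44 + F\right)$ ($U{\left(F,v \right)} = \left(-44 + F\right) \left(-62 + v\right) = \left(-62 + v\right) \left(-44 + F\right)$)
$U{\left(13,\frac{X - 12}{-36 + 29} \right)} \left(-11\right) = \left(2728 - 806 - 44 \frac{\frac{15}{8} - 12}{-36 + 29} + 13 \frac{\frac{15}{8} - 12}{-36 + 29}\right) \left(-11\right) = \left(2728 - 806 - 44 \left(- \frac{81}{8 \left(-7\right)}\right) + 13 \left(- \frac{81}{8 \left(-7\right)}\right)\right) \left(-11\right) = \left(2728 - 806 - 44 \left(\left(- \frac{81}{8}\right) \left(- \frac{1}{7}\right)\right) + 13 \left(\left(- \frac{81}{8}\right) \left(- \frac{1}{7}\right)\right)\right) \left(-11\right) = \left(2728 - 806 - \frac{891}{14} + 13 \cdot \frac{81}{56}\right) \left(-11\right) = \left(2728 - 806 - \frac{891}{14} + \frac{1053}{56}\right) \left(-11\right) = \frac{105121}{56} \left(-11\right) = - \frac{1156331}{56}$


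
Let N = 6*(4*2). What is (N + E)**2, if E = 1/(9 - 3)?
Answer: 83521/36 ≈ 2320.0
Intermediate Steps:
N = 48 (N = 6*8 = 48)
E = 1/6 ≈ 0.16667
(N + E)**2 = (48 + 1/6)**2 = (289/6)**2 = 83521/36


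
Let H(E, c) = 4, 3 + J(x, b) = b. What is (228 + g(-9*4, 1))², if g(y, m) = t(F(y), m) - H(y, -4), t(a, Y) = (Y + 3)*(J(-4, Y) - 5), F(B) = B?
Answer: 38416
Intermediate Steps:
J(x, b) = -3 + b
t(a, Y) = (-8 + Y)*(3 + Y) (t(a, Y) = (Y + 3)*((-3 + Y) - 5) = (3 + Y)*(-8 + Y) = (-8 + Y)*(3 + Y))
g(y, m) = -28 + m² - 5*m (g(y, m) = (-24 + m² - 5*m) - 1*4 = (-24 + m² - 5*m) - 4 = -28 + m² - 5*m)
(228 + g(-9*4, 1))² = (228 + (-28 + 1² - 5*1))² = (228 + (-28 + 1 - 5))² = (228 - 32)² = 196² = 38416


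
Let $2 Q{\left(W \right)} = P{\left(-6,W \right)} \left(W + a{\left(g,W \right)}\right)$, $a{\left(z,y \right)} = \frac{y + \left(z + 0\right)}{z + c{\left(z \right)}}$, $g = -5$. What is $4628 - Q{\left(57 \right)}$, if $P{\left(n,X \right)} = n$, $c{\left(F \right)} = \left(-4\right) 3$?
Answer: $\frac{81427}{17} \approx 4789.8$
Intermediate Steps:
$c{\left(F \right)} = -12$
$a{\left(z,y \right)} = \frac{y + z}{-12 + z}$ ($a{\left(z,y \right)} = \frac{y + \left(z + 0\right)}{z - 12} = \frac{y + z}{-12 + z}$)
$Q{\left(W \right)} = - \frac{15}{17} - \frac{48 W}{17}$ ($Q{\left(W \right)} = \frac{\left(-6\right) \left(W + \frac{W - 5}{-12 - 5}\right)}{2} = \frac{\left(-6\right) \left(W + \frac{-5 + W}{-17}\right)}{2} = \frac{\left(-6\right) \left(W - \frac{-5 + W}{17}\right)}{2} = \frac{\left(-6\right) \left(W - \left(- \frac{5}{17} + \frac{W}{17}\right)\right)}{2} = \frac{\left(-6\right) \left(\frac{5}{17} + \frac{16 W}{17}\right)}{2} = \frac{- \frac{30}{17} - \frac{96 W}{17}}{2} = - \frac{15}{17} - \frac{48 W}{17}$)
$4628 - Q{\left(57 \right)} = 4628 - \left(- \frac{15}{17} - \frac{2736}{17}\right) = 4628 - - \frac{2751}{17} = 4628 + \frac{2751}{17} = \frac{81427}{17}$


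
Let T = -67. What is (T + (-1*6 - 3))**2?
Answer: 5776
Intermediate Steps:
(T + (-1*6 - 3))**2 = (-67 + (-1*6 - 3))**2 = (-67 + (-6 - 3))**2 = (-67 - 9)**2 = (-76)**2 = 5776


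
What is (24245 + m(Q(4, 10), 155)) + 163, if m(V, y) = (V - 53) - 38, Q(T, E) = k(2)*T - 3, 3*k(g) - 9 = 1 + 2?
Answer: 24330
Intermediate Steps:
k(g) = 4 (k(g) = 3 + (1 + 2)/3 = 3 + (1/3)*3 = 3 + 1 = 4)
Q(T, E) = -3 + 4*T (Q(T, E) = 4*T - 3 = -3 + 4*T)
m(V, y) = -91 + V (m(V, y) = (-53 + V) - 38 = -91 + V)
(24245 + m(Q(4, 10), 155)) + 163 = (24245 + (-91 + (-3 + 4*4))) + 163 = (24245 + (-91 + (-3 + 16))) + 163 = (24245 + (-91 + 13)) + 163 = (24245 - 78) + 163 = 24167 + 163 = 24330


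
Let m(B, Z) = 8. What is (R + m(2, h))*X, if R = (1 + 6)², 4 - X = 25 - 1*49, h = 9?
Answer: 1596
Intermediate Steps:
X = 28 (X = 4 - (25 - 1*49) = 4 - (25 - 49) = 4 - 1*(-24) = 4 + 24 = 28)
R = 49 (R = 7² = 49)
(R + m(2, h))*X = (49 + 8)*28 = 57*28 = 1596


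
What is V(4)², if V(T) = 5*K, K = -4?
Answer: 400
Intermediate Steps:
V(T) = -20 (V(T) = 5*(-4) = -20)
V(4)² = (-20)² = 400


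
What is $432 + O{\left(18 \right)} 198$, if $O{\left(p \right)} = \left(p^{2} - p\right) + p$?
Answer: $64584$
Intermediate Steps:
$O{\left(p \right)} = p^{2}$
$432 + O{\left(18 \right)} 198 = 432 + 18^{2} \cdot 198 = 432 + 324 \cdot 198 = 432 + 64152 = 64584$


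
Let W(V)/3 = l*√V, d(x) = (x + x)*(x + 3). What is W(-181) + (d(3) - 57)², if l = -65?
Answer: 441 - 195*I*√181 ≈ 441.0 - 2623.5*I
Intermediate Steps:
d(x) = 2*x*(3 + x) (d(x) = (2*x)*(3 + x) = 2*x*(3 + x))
W(V) = -195*√V (W(V) = 3*(-65*√V) = -195*√V)
W(-181) + (d(3) - 57)² = -195*I*√181 + (2*3*(3 + 3) - 57)² = -195*I*√181 + (2*3*6 - 57)² = -195*I*√181 + (36 - 57)² = -195*I*√181 + (-21)² = -195*I*√181 + 441 = 441 - 195*I*√181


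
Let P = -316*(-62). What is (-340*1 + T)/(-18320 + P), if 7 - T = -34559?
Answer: 17113/636 ≈ 26.907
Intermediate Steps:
P = 19592
T = 34566 (T = 7 - 1*(-34559) = 7 + 34559 = 34566)
(-340*1 + T)/(-18320 + P) = (-340*1 + 34566)/(-18320 + 19592) = (-340 + 34566)/1272 = 34226*(1/1272) = 17113/636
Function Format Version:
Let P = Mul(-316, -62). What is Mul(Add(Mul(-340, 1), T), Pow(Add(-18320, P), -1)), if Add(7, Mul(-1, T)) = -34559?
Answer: Rational(17113, 636) ≈ 26.907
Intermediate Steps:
P = 19592
T = 34566 (T = Add(7, Mul(-1, -34559)) = Add(7, 34559) = 34566)
Mul(Add(Mul(-340, 1), T), Pow(Add(-18320, P), -1)) = Mul(Add(Mul(-340, 1), 34566), Pow(Add(-18320, 19592), -1)) = Mul(Add(-340, 34566), Pow(1272, -1)) = Mul(34226, Rational(1, 1272)) = Rational(17113, 636)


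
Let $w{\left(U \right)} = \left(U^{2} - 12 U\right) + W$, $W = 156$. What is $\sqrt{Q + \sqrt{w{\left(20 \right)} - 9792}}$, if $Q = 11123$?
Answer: $\sqrt{11123 + 2 i \sqrt{2369}} \approx 105.47 + 0.4615 i$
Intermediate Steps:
$w{\left(U \right)} = 156 + U^{2} - 12 U$ ($w{\left(U \right)} = \left(U^{2} - 12 U\right) + 156 = 156 + U^{2} - 12 U$)
$\sqrt{Q + \sqrt{w{\left(20 \right)} - 9792}} = \sqrt{11123 + \sqrt{\left(156 + 20^{2} - 240\right) - 9792}} = \sqrt{11123 + \sqrt{\left(156 + 400 - 240\right) - 9792}} = \sqrt{11123 + \sqrt{316 - 9792}} = \sqrt{11123 + \sqrt{-9476}} = \sqrt{11123 + 2 i \sqrt{2369}}$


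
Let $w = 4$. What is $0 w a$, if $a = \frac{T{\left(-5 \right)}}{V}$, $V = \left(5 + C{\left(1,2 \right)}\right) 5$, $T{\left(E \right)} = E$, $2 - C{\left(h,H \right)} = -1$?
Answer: $0$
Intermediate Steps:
$C{\left(h,H \right)} = 3$ ($C{\left(h,H \right)} = 2 - -1 = 2 + 1 = 3$)
$V = 40$ ($V = \left(5 + 3\right) 5 = 8 \cdot 5 = 40$)
$a = - \frac{1}{8}$ ($a = - \frac{5}{40} = \left(-5\right) \frac{1}{40} = - \frac{1}{8} \approx -0.125$)
$0 w a = 0 \cdot 4 \left(- \frac{1}{8}\right) = 0 \left(- \frac{1}{8}\right) = 0$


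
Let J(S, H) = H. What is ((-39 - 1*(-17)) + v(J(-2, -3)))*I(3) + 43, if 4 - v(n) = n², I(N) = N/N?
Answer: 16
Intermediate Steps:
I(N) = 1
v(n) = 4 - n²
((-39 - 1*(-17)) + v(J(-2, -3)))*I(3) + 43 = ((-39 - 1*(-17)) + (4 - 1*(-3)²))*1 + 43 = ((-39 + 17) + (4 - 1*9))*1 + 43 = (-22 + (4 - 9))*1 + 43 = (-22 - 5)*1 + 43 = -27*1 + 43 = -27 + 43 = 16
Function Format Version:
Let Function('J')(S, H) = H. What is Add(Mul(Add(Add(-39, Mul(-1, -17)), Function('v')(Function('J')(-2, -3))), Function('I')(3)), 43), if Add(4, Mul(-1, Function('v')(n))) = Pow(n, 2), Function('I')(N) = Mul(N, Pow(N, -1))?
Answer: 16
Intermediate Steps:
Function('I')(N) = 1
Function('v')(n) = Add(4, Mul(-1, Pow(n, 2)))
Add(Mul(Add(Add(-39, Mul(-1, -17)), Function('v')(Function('J')(-2, -3))), Function('I')(3)), 43) = Add(Mul(Add(Add(-39, Mul(-1, -17)), Add(4, Mul(-1, Pow(-3, 2)))), 1), 43) = Add(Mul(Add(Add(-39, 17), Add(4, Mul(-1, 9))), 1), 43) = Add(Mul(Add(-22, Add(4, -9)), 1), 43) = Add(Mul(Add(-22, -5), 1), 43) = Add(Mul(-27, 1), 43) = Add(-27, 43) = 16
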